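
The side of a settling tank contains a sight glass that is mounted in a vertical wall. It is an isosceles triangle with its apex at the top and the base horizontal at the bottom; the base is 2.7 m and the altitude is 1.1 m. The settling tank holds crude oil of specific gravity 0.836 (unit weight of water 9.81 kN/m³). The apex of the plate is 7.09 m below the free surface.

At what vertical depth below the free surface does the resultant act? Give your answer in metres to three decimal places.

γ = 0.836 × 9.81 = 8.20116 kN/m³.
With the apex up, the centroid sits 2h/3 = 2 × 1.1/3 = 0.733333 m below the apex, so the centroid depth is h_c = 7.09 + 0.733333 = 7.82333 m.
A = ½ × 2.7 × 1.1 = 1.485 m².
Resultant F = γ·h_c·A = 8.20116 × 7.82333 × 1.485 = 95.2782 kN.
I_c = b·h³/36 = 2.7 × 1.1³/36 = 0.099825 m⁴.
Centre of pressure: y_p = y_c + I_c/(y_c·A) = 7.82333 + 0.099825/(7.82333 × 1.485) = 7.82333 + 0.00859253 = 7.83192 m along the plane.

h_p = 7.832 m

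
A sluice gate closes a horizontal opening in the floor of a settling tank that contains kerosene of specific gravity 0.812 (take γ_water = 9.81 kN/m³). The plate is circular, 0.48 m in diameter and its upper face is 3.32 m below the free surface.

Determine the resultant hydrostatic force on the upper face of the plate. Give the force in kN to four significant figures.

F ≈ 4.786 kN

γ = 0.812 × 9.81 = 7.96572 kN/m³.
The plate is horizontal, so pressure is uniform at p = γ·h = 7.96572 × 3.32 = 26.4462 kN/m².
A = π(0.24)² = 0.180956 m².
F = p·A = 26.4462 × 0.180956 = 4.7856 kN.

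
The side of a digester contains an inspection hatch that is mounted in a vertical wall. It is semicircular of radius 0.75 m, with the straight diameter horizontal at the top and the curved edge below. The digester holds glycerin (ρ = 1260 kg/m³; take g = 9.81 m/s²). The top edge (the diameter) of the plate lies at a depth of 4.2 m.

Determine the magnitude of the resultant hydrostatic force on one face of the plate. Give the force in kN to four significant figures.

γ = ρg = 1260 × 9.81 / 1000 = 12.3606 kN/m³.
The centroid of a semicircle lies 4r/(3π) = 0.31831 m from the diameter, here below the top edge, so the centroid depth is h_c = 4.2 + 0.31831 = 4.51831 m.
A = πr²/2 = π × 0.75²/2 = 0.883573 m².
Resultant F = γ·h_c·A = 12.3606 × 4.51831 × 0.883573 = 49.3467 kN.

F ≈ 49.35 kN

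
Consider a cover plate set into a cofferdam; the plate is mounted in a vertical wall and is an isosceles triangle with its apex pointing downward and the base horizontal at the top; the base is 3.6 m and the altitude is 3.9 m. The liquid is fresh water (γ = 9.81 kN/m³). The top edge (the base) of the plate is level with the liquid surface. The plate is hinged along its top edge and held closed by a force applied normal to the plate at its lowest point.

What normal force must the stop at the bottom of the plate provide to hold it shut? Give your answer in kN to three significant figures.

P ≈ 44.8 kN

γ = 9.81 kN/m³.
With the apex down, the centroid sits h/3 = 3.9/3 = 1.3 m below the base (the top edge), so the centroid depth is h_c = 1.3 m.
A = ½ × 3.6 × 3.9 = 7.02 m².
Resultant F = γ·h_c·A = 9.81 × 1.3 × 7.02 = 89.5261 kN.
I_c = b·h³/36 = 3.6 × 3.9³/36 = 5.9319 m⁴.
Centre of pressure: y_p = y_c + I_c/(y_c·A) = 1.3 + 5.9319/(1.3 × 7.02) = 1.3 + 0.65 = 1.95 m along the plane.
The resultant acts 1.3 + 0.65 = 1.95 m (along the plate) below the hinge at the top edge, so the moment about the hinge is M = F × 1.95 = 89.5261 × 1.95 = 174.576 kN·m.
A normal force at the bottom, 3.9 m from the hinge, must supply this moment: P = 174.576/3.9 = 44.7631 kN.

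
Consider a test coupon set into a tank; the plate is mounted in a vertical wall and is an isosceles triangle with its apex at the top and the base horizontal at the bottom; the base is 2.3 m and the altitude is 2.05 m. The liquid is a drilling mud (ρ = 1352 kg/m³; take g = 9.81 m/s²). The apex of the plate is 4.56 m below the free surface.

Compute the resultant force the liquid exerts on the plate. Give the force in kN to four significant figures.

F ≈ 185.3 kN

γ = ρg = 1352 × 9.81 / 1000 = 13.26312 kN/m³.
With the apex up, the centroid sits 2h/3 = 2 × 2.05/3 = 1.36667 m below the apex, so the centroid depth is h_c = 4.56 + 1.36667 = 5.92667 m.
A = ½ × 2.3 × 2.05 = 2.3575 m².
Resultant F = γ·h_c·A = 13.26312 × 5.92667 × 2.3575 = 185.314 kN.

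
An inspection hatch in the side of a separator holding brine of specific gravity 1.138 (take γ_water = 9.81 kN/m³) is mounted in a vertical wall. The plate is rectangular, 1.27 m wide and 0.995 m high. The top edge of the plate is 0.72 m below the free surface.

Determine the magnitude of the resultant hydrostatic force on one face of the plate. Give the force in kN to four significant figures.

γ = 1.138 × 9.81 = 11.16378 kN/m³.
The centroid lies 0.995/2 = 0.4975 m below the top edge, so the centroid depth is h_c = 0.72 + 0.4975 = 1.2175 m.
A = 1.27 × 0.995 = 1.26365 m².
Resultant F = γ·h_c·A = 11.16378 × 1.2175 × 1.26365 = 17.1754 kN.

F ≈ 17.18 kN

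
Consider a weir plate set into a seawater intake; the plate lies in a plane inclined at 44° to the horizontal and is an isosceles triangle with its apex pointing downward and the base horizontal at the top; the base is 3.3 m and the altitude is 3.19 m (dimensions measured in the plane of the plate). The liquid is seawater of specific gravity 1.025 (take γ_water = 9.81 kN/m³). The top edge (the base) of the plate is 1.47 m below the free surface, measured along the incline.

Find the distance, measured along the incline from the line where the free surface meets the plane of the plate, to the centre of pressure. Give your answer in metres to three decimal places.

y_p = 2.756 m

γ = 1.025 × 9.81 = 10.05525 kN/m³.
Let θ = 44° be the plate's angle to the horizontal; measure y along the incline from where the plane meets the free surface. Vertical depth h = y·sinθ with sinθ = 0.694658.
With the apex down, the centroid sits h/3 = 3.19/3 = 1.06333 m below the base (the top edge), so y_c = 1.47 + 1.06333 = 2.53333 m and h_c = 2.53333 × 0.694658 = 1.7598 m.
A = ½ × 3.3 × 3.19 = 5.2635 m².
Resultant F = γ·h_c·A = 10.05525 × 1.7598 × 5.2635 = 93.1388 kN.
I_c = b·h³/36 = 3.3 × 3.19³/36 = 2.97566 m⁴.
Centre of pressure: y_p = y_c + I_c/(y_c·A) = 2.53333 + 2.97566/(2.53333 × 5.2635) = 2.53333 + 0.22316 = 2.75649 m along the plane.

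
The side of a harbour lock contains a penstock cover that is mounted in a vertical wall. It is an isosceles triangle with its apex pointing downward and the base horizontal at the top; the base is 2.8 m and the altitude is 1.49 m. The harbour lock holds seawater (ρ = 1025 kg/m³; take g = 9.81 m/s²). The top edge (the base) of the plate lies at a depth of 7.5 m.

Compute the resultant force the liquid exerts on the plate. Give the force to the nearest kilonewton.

γ = ρg = 1025 × 9.81 / 1000 = 10.05525 kN/m³.
With the apex down, the centroid sits h/3 = 1.49/3 = 0.496667 m below the base (the top edge), so the centroid depth is h_c = 7.5 + 0.496667 = 7.99667 m.
A = ½ × 2.8 × 1.49 = 2.086 m².
Resultant F = γ·h_c·A = 10.05525 × 7.99667 × 2.086 = 167.732 kN.

F ≈ 168 kN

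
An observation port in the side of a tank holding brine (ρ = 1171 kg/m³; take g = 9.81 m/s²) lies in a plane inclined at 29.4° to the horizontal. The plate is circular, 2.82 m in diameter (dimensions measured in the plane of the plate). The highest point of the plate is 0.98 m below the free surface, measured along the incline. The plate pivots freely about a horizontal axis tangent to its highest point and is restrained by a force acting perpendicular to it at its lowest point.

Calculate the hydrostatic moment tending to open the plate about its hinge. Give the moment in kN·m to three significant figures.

γ = ρg = 1171 × 9.81 / 1000 = 11.48751 kN/m³.
Let θ = 29.4° be the plate's angle to the horizontal; measure y along the incline from where the plane meets the free surface. Vertical depth h = y·sinθ with sinθ = 0.490904.
The centroid is at the centre, 1.41 m below the top of the plate, so y_c = 0.98 + 1.41 = 2.39 m and h_c = 2.39 × 0.490904 = 1.17326 m.
A = π(1.41)² = 6.2458 m².
Resultant F = γ·h_c·A = 11.48751 × 1.17326 × 6.2458 = 84.1799 kN.
I_c = πr⁴/4 = π × 1.41⁴/4 = 3.10432 m⁴.
Centre of pressure: y_p = y_c + I_c/(y_c·A) = 2.39 + 3.10432/(2.39 × 6.2458) = 2.39 + 0.20796 = 2.59796 m along the plane.
The resultant acts 1.41 + 0.20796 = 1.61796 m (along the plate) below the hinge at the top edge, so the moment about the hinge is M = F × 1.61796 = 84.1799 × 1.61796 = 136.2 kN·m.

M ≈ 136 kN·m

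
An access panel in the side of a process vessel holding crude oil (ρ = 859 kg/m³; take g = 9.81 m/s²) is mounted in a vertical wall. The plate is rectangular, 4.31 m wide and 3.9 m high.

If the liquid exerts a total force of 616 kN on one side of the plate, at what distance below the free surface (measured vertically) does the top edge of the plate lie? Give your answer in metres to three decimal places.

γ = ρg = 859 × 9.81 / 1000 = 8.42679 kN/m³.
A = 4.31 × 3.9 = 16.809 m².
From F = γ·h_c·A, the centroid depth is h_c = 616/(8.42679 × 16.809) = 4.34887 m.
The centroid lies 3.9/2 = 1.95 m below the top edge, so the top edge sits at h_top = 4.34887 − 1.95 = 2.39887 m below the surface.

d_top ≈ 2.399 m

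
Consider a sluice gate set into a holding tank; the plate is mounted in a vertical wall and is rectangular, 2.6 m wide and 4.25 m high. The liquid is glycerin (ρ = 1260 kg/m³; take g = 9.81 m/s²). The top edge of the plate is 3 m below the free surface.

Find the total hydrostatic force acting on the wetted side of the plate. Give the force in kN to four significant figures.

F ≈ 700.0 kN

γ = ρg = 1260 × 9.81 / 1000 = 12.3606 kN/m³.
The centroid lies 4.25/2 = 2.125 m below the top edge, so the centroid depth is h_c = 3 + 2.125 = 5.125 m.
A = 2.6 × 4.25 = 11.05 m².
Resultant F = γ·h_c·A = 12.3606 × 5.125 × 11.05 = 699.996 kN.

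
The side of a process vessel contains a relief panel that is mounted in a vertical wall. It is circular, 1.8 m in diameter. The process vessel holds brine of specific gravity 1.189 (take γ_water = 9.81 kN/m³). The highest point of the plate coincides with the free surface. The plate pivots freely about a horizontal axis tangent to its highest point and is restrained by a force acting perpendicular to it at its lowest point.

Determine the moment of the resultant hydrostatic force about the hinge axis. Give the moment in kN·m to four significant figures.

γ = 1.189 × 9.81 = 11.66409 kN/m³.
The centroid is at the centre, 0.9 m below the top of the plate, so the centroid depth is h_c = 0.9 m.
A = π(0.9)² = 2.54469 m².
Resultant F = γ·h_c·A = 11.66409 × 0.9 × 2.54469 = 26.7133 kN.
I_c = πr⁴/4 = π × 0.9⁴/4 = 0.5153 m⁴.
Centre of pressure: y_p = y_c + I_c/(y_c·A) = 0.9 + 0.5153/(0.9 × 2.54469) = 0.9 + 0.225 = 1.125 m along the plane.
The resultant acts 0.9 + 0.225 = 1.125 m (along the plate) below the hinge at the top edge, so the moment about the hinge is M = F × 1.125 = 26.7133 × 1.125 = 30.0525 kN·m.

M ≈ 30.05 kN·m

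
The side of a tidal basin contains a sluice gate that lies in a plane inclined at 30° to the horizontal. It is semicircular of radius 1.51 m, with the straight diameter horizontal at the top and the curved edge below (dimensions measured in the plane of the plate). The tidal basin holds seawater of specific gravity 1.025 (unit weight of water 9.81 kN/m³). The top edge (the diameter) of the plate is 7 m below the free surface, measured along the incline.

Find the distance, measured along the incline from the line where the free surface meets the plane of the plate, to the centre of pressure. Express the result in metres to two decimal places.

γ = 1.025 × 9.81 = 10.05525 kN/m³.
Let θ = 30° be the plate's angle to the horizontal; measure y along the incline from where the plane meets the free surface. Vertical depth h = y·sinθ with sinθ = 0.500000.
The centroid of a semicircle lies 4r/(3π) = 0.640864 m from the diameter, here below the top edge, so y_c = 7 + 0.640864 = 7.64086 m and h_c = 7.64086 × 0.500000 = 3.82043 m.
A = πr²/2 = π × 1.51²/2 = 3.58157 m².
Resultant F = γ·h_c·A = 10.05525 × 3.82043 × 3.58157 = 137.587 kN.
I_c = (π/8 − 8/(9π))·r⁴ = 0.109757 × 1.51⁴ = 0.570611 m⁴.
Centre of pressure: y_p = y_c + I_c/(y_c·A) = 7.64086 + 0.570611/(7.64086 × 3.58157) = 7.64086 + 0.0208509 = 7.66171 m along the plane.

y_p = 7.66 m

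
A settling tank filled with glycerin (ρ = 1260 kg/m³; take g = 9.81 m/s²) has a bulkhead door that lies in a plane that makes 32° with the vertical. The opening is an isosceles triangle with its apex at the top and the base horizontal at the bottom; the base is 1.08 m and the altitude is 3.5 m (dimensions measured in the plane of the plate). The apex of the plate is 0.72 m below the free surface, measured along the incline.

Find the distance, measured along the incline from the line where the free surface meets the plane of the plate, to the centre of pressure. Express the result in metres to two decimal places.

γ = ρg = 1260 × 9.81 / 1000 = 12.3606 kN/m³.
The plate makes 32° with the vertical, i.e. θ = 90° − 32° = 58° to the horizontal. Measuring y along the incline from the free-surface line, vertical depth h = y·sinθ with sinθ = 0.848048.
With the apex up, the centroid sits 2h/3 = 2 × 3.5/3 = 2.33333 m below the apex, so y_c = 0.72 + 2.33333 = 3.05333 m and h_c = 3.05333 × 0.848048 = 2.58937 m.
A = ½ × 1.08 × 3.5 = 1.89 m².
Resultant F = γ·h_c·A = 12.3606 × 2.58937 × 1.89 = 60.4917 kN.
I_c = b·h³/36 = 1.08 × 3.5³/36 = 1.28625 m⁴.
Centre of pressure: y_p = y_c + I_c/(y_c·A) = 3.05333 + 1.28625/(3.05333 × 1.89) = 3.05333 + 0.22289 = 3.27622 m along the plane.

y_p = 3.28 m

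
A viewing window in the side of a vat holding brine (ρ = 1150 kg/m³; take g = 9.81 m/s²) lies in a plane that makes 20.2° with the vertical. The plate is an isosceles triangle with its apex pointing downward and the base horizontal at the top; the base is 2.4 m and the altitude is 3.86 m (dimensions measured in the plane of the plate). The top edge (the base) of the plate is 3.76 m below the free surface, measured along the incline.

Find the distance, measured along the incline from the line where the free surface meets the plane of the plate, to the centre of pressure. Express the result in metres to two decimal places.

γ = ρg = 1150 × 9.81 / 1000 = 11.2815 kN/m³.
The plate makes 20.2° with the vertical, i.e. θ = 90° − 20.2° = 69.8° to the horizontal. Measuring y along the incline from the free-surface line, vertical depth h = y·sinθ with sinθ = 0.938493.
With the apex down, the centroid sits h/3 = 3.86/3 = 1.28667 m below the base (the top edge), so y_c = 3.76 + 1.28667 = 5.04667 m and h_c = 5.04667 × 0.938493 = 4.73626 m.
A = ½ × 2.4 × 3.86 = 4.632 m².
Resultant F = γ·h_c·A = 11.2815 × 4.73626 × 4.632 = 247.498 kN.
I_c = b·h³/36 = 2.4 × 3.86³/36 = 3.83416 m⁴.
Centre of pressure: y_p = y_c + I_c/(y_c·A) = 5.04667 + 3.83416/(5.04667 × 4.632) = 5.04667 + 0.16402 = 5.21069 m along the plane.

y_p = 5.21 m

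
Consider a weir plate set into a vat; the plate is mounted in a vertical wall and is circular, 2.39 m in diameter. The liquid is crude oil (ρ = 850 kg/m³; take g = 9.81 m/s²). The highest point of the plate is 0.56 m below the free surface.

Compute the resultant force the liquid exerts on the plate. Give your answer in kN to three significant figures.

F ≈ 65.7 kN

γ = ρg = 850 × 9.81 / 1000 = 8.3385 kN/m³.
The centroid is at the centre, 1.195 m below the top of the plate, so the centroid depth is h_c = 0.56 + 1.195 = 1.755 m.
A = π(1.195)² = 4.48627 m².
Resultant F = γ·h_c·A = 8.3385 × 1.755 × 4.48627 = 65.6524 kN.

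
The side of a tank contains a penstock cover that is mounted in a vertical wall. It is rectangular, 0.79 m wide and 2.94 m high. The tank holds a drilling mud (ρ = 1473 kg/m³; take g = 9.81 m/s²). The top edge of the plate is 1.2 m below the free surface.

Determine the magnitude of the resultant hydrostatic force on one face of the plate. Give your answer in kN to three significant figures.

γ = ρg = 1473 × 9.81 / 1000 = 14.45013 kN/m³.
The centroid lies 2.94/2 = 1.47 m below the top edge, so the centroid depth is h_c = 1.2 + 1.47 = 2.67 m.
A = 0.79 × 2.94 = 2.3226 m².
Resultant F = γ·h_c·A = 14.45013 × 2.67 × 2.3226 = 89.6102 kN.

F ≈ 89.6 kN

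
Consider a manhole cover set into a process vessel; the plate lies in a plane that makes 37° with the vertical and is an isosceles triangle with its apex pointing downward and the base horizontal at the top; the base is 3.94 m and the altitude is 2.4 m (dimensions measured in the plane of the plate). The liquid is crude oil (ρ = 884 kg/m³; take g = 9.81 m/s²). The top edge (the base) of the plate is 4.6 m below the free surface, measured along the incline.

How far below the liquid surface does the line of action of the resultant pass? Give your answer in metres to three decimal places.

γ = ρg = 884 × 9.81 / 1000 = 8.67204 kN/m³.
The plate makes 37° with the vertical, i.e. θ = 90° − 37° = 53° to the horizontal. Measuring y along the incline from the free-surface line, vertical depth h = y·sinθ with sinθ = 0.798636.
With the apex down, the centroid sits h/3 = 2.4/3 = 0.8 m below the base (the top edge), so y_c = 4.6 + 0.8 = 5.4 m and h_c = 5.4 × 0.798636 = 4.31263 m.
A = ½ × 3.94 × 2.4 = 4.728 m².
Resultant F = γ·h_c·A = 8.67204 × 4.31263 × 4.728 = 176.824 kN.
I_c = b·h³/36 = 3.94 × 2.4³/36 = 1.51296 m⁴.
Centre of pressure: y_p = y_c + I_c/(y_c·A) = 5.4 + 1.51296/(5.4 × 4.728) = 5.4 + 0.0592593 = 5.45926 m along the plane.
Vertically, h_p = y_p·sinθ = 5.45926 × 0.798636 = 4.35996 m.

h_p = 4.360 m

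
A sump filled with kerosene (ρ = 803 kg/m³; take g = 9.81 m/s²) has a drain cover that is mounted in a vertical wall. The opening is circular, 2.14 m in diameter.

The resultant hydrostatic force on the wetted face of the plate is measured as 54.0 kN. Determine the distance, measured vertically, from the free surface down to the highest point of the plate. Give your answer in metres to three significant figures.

d_top ≈ 0.836 m

γ = ρg = 803 × 9.81 / 1000 = 7.87743 kN/m³.
A = π(1.07)² = 3.59681 m².
From F = γ·h_c·A, the centroid depth is h_c = 54.0/(7.87743 × 3.59681) = 1.90586 m.
The centroid is at the centre, 1.07 m below the top of the plate, so the highest point sits at h_top = 1.90586 − 1.07 = 0.83586 m below the surface.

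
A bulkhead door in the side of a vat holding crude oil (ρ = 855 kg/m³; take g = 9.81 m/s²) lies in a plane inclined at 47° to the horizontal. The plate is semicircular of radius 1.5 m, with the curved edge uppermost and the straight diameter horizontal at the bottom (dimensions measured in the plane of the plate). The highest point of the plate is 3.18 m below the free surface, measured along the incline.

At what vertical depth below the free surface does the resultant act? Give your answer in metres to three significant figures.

h_p = 2.99 m

γ = ρg = 855 × 9.81 / 1000 = 8.38755 kN/m³.
Let θ = 47° be the plate's angle to the horizontal; measure y along the incline from where the plane meets the free surface. Vertical depth h = y·sinθ with sinθ = 0.731354.
The centroid lies 4r/(3π) = 0.63662 m above the diameter, so r − 4r/(3π) = 1.5 − 0.63662 = 0.86338 m below the topmost point, so y_c = 3.18 + 0.86338 = 4.04338 m and h_c = 4.04338 × 0.731354 = 2.95714 m.
A = πr²/2 = π × 1.5²/2 = 3.53429 m².
Resultant F = γ·h_c·A = 8.38755 × 2.95714 × 3.53429 = 87.6616 kN.
I_c = (π/8 − 8/(9π))·r⁴ = 0.109757 × 1.5⁴ = 0.555645 m⁴.
Centre of pressure: y_p = y_c + I_c/(y_c·A) = 4.04338 + 0.555645/(4.04338 × 3.53429) = 4.04338 + 0.0388822 = 4.08226 m along the plane.
Vertically, h_p = y_p·sinθ = 4.08226 × 0.731354 = 2.98558 m.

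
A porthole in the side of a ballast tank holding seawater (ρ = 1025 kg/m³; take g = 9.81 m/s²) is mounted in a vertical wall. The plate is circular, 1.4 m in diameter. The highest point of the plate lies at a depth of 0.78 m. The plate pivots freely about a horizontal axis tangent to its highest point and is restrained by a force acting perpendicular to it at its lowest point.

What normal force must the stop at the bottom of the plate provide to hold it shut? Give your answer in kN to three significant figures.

γ = ρg = 1025 × 9.81 / 1000 = 10.05525 kN/m³.
The centroid is at the centre, 0.7 m below the top of the plate, so the centroid depth is h_c = 0.78 + 0.7 = 1.48 m.
A = π(0.7)² = 1.53938 m².
Resultant F = γ·h_c·A = 10.05525 × 1.48 × 1.53938 = 22.9087 kN.
I_c = πr⁴/4 = π × 0.7⁴/4 = 0.188574 m⁴.
Centre of pressure: y_p = y_c + I_c/(y_c·A) = 1.48 + 0.188574/(1.48 × 1.53938) = 1.48 + 0.0827702 = 1.56277 m along the plane.
The resultant acts 0.7 + 0.0827702 = 0.78277 m (along the plate) below the hinge at the top edge, so the moment about the hinge is M = F × 0.78277 = 22.9087 × 0.78277 = 17.9322 kN·m.
A normal force at the bottom, 1.4 m from the hinge, must supply this moment: P = 17.9322/1.4 = 12.8087 kN.

P ≈ 12.8 kN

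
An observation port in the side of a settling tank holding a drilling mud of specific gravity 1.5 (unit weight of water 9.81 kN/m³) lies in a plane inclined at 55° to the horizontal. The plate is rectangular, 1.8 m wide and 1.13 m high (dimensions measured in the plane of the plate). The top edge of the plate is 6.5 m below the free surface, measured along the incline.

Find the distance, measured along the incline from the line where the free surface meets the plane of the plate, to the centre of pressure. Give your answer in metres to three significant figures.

γ = 1.5 × 9.81 = 14.715 kN/m³.
Let θ = 55° be the plate's angle to the horizontal; measure y along the incline from where the plane meets the free surface. Vertical depth h = y·sinθ with sinθ = 0.819152.
The centroid lies 1.13/2 = 0.565 m below the top edge, so y_c = 6.5 + 0.565 = 7.065 m and h_c = 7.065 × 0.819152 = 5.78731 m.
A = 1.8 × 1.13 = 2.034 m².
Resultant F = γ·h_c·A = 14.715 × 5.78731 × 2.034 = 173.216 kN.
I_c = b·h³/12 = 1.8 × 1.13³/12 = 0.216435 m⁴.
Centre of pressure: y_p = y_c + I_c/(y_c·A) = 7.065 + 0.216435/(7.065 × 2.034) = 7.065 + 0.0150614 = 7.08006 m along the plane.

y_p = 7.08 m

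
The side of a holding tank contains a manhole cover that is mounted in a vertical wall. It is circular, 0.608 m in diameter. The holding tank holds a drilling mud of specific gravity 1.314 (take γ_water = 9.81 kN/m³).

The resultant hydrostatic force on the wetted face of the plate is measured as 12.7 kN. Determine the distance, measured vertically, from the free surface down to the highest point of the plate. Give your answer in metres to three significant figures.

γ = 1.314 × 9.81 = 12.89034 kN/m³.
A = π(0.304)² = 0.290333 m².
From F = γ·h_c·A, the centroid depth is h_c = 12.7/(12.89034 × 0.290333) = 3.39346 m.
The centroid is at the centre, 0.304 m below the top of the plate, so the highest point sits at h_top = 3.39346 − 0.304 = 3.08946 m below the surface.

d_top ≈ 3.09 m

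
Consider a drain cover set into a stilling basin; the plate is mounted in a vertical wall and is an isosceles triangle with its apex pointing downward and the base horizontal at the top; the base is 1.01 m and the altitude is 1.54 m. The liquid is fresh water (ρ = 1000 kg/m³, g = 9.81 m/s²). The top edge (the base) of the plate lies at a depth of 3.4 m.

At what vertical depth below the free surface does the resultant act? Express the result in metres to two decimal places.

γ = ρg = 1000 × 9.81 = 9810 N/m³ = 9.81 kN/m³.
With the apex down, the centroid sits h/3 = 1.54/3 = 0.513333 m below the base (the top edge), so the centroid depth is h_c = 3.4 + 0.513333 = 3.91333 m.
A = ½ × 1.01 × 1.54 = 0.7777 m².
Resultant F = γ·h_c·A = 9.81 × 3.91333 × 0.7777 = 29.8557 kN.
I_c = b·h³/36 = 1.01 × 1.54³/36 = 0.102466 m⁴.
Centre of pressure: y_p = y_c + I_c/(y_c·A) = 3.91333 + 0.102466/(3.91333 × 0.7777) = 3.91333 + 0.0336683 = 3.947 m along the plane.

h_p = 3.95 m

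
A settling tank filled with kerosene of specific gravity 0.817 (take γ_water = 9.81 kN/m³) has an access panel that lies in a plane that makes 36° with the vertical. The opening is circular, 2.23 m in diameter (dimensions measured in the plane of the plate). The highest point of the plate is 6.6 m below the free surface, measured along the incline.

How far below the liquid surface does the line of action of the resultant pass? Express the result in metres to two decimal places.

γ = 0.817 × 9.81 = 8.01477 kN/m³.
The plate makes 36° with the vertical, i.e. θ = 90° − 36° = 54° to the horizontal. Measuring y along the incline from the free-surface line, vertical depth h = y·sinθ with sinθ = 0.809017.
The centroid is at the centre, 1.115 m below the top of the plate, so y_c = 6.6 + 1.115 = 7.715 m and h_c = 7.715 × 0.809017 = 6.24157 m.
A = π(1.115)² = 3.90571 m².
Resultant F = γ·h_c·A = 8.01477 × 6.24157 × 3.90571 = 195.382 kN.
I_c = πr⁴/4 = π × 1.115⁴/4 = 1.21392 m⁴.
Centre of pressure: y_p = y_c + I_c/(y_c·A) = 7.715 + 1.21392/(7.715 × 3.90571) = 7.715 + 0.040286 = 7.75529 m along the plane.
Vertically, h_p = y_p·sinθ = 7.75529 × 0.809017 = 6.27416 m.

h_p = 6.27 m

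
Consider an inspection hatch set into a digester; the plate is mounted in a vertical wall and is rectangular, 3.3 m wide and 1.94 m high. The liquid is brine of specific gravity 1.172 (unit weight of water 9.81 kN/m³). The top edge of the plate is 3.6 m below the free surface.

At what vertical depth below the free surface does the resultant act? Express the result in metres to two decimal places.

γ = 1.172 × 9.81 = 11.49732 kN/m³.
The centroid lies 1.94/2 = 0.97 m below the top edge, so the centroid depth is h_c = 3.6 + 0.97 = 4.57 m.
A = 3.3 × 1.94 = 6.402 m².
Resultant F = γ·h_c·A = 11.49732 × 4.57 × 6.402 = 336.379 kN.
I_c = b·h³/12 = 3.3 × 1.94³/12 = 2.00788 m⁴.
Centre of pressure: y_p = y_c + I_c/(y_c·A) = 4.57 + 2.00788/(4.57 × 6.402) = 4.57 + 0.0686287 = 4.63863 m along the plane.

h_p = 4.64 m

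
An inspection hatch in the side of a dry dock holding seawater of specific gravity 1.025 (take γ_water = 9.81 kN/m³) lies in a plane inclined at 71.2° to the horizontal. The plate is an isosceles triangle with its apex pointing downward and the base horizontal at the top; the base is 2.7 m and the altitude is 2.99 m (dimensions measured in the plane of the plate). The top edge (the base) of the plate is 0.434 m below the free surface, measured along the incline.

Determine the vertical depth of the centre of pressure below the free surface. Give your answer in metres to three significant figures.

γ = 1.025 × 9.81 = 10.05525 kN/m³.
Let θ = 71.2° be the plate's angle to the horizontal; measure y along the incline from where the plane meets the free surface. Vertical depth h = y·sinθ with sinθ = 0.946649.
With the apex down, the centroid sits h/3 = 2.99/3 = 0.996667 m below the base (the top edge), so y_c = 0.434 + 0.996667 = 1.43067 m and h_c = 1.43067 × 0.946649 = 1.35434 m.
A = ½ × 2.7 × 2.99 = 4.0365 m².
Resultant F = γ·h_c·A = 10.05525 × 1.35434 × 4.0365 = 54.97 kN.
I_c = b·h³/36 = 2.7 × 2.99³/36 = 2.00482 m⁴.
Centre of pressure: y_p = y_c + I_c/(y_c·A) = 1.43067 + 2.00482/(1.43067 × 4.0365) = 1.43067 + 0.347161 = 1.77783 m along the plane.
Vertically, h_p = y_p·sinθ = 1.77783 × 0.946649 = 1.68298 m.

h_p = 1.68 m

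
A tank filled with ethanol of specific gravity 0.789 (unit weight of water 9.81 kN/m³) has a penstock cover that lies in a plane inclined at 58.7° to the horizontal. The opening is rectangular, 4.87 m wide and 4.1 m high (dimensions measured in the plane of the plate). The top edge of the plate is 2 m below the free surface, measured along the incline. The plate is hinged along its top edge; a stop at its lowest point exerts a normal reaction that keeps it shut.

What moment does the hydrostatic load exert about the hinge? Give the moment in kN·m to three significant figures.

γ = 0.789 × 9.81 = 7.74009 kN/m³.
Let θ = 58.7° be the plate's angle to the horizontal; measure y along the incline from where the plane meets the free surface. Vertical depth h = y·sinθ with sinθ = 0.854459.
The centroid lies 4.1/2 = 2.05 m below the top edge, so y_c = 2 + 2.05 = 4.05 m and h_c = 4.05 × 0.854459 = 3.46056 m.
A = 4.87 × 4.1 = 19.967 m².
Resultant F = γ·h_c·A = 7.74009 × 3.46056 × 19.967 = 534.817 kN.
I_c = b·h³/12 = 4.87 × 4.1³/12 = 27.9704 m⁴.
Centre of pressure: y_p = y_c + I_c/(y_c·A) = 4.05 + 27.9704/(4.05 × 19.967) = 4.05 + 0.345884 = 4.39588 m along the plane.
The resultant acts 2.05 + 0.345884 = 2.39588 m (along the plate) below the hinge at the top edge, so the moment about the hinge is M = F × 2.39588 = 534.817 × 2.39588 = 1281.36 kN·m.

M ≈ 1280 kN·m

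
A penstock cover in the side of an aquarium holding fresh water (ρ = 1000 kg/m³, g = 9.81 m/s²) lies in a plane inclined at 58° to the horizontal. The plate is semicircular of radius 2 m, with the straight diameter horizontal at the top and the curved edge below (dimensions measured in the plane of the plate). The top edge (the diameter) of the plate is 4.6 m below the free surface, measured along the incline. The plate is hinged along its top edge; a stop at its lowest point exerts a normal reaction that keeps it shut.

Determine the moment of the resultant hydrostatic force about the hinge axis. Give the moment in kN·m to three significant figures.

M ≈ 256 kN·m

γ = ρg = 1000 × 9.81 = 9810 N/m³ = 9.81 kN/m³.
Let θ = 58° be the plate's angle to the horizontal; measure y along the incline from where the plane meets the free surface. Vertical depth h = y·sinθ with sinθ = 0.848048.
The centroid of a semicircle lies 4r/(3π) = 0.848826 m from the diameter, here below the top edge, so y_c = 4.6 + 0.848826 = 5.44883 m and h_c = 5.44883 × 0.848048 = 4.62087 m.
A = πr²/2 = π × 2²/2 = 6.28319 m².
Resultant F = γ·h_c·A = 9.81 × 4.62087 × 6.28319 = 284.822 kN.
I_c = (π/8 − 8/(9π))·r⁴ = 0.109757 × 2⁴ = 1.75611 m⁴.
Centre of pressure: y_p = y_c + I_c/(y_c·A) = 5.44883 + 1.75611/(5.44883 × 6.28319) = 5.44883 + 0.0512942 = 5.50012 m along the plane.
The resultant acts 0.848826 + 0.0512942 = 0.90012 m (along the plate) below the hinge at the top edge, so the moment about the hinge is M = F × 0.90012 = 284.822 × 0.90012 = 256.374 kN·m.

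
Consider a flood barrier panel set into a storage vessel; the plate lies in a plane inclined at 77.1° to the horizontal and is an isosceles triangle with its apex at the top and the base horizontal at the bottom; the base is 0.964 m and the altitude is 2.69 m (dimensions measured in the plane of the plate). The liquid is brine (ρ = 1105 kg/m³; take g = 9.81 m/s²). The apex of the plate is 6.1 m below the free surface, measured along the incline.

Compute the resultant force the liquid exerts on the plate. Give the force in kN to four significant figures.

γ = ρg = 1105 × 9.81 / 1000 = 10.84005 kN/m³.
Let θ = 77.1° be the plate's angle to the horizontal; measure y along the incline from where the plane meets the free surface. Vertical depth h = y·sinθ with sinθ = 0.974761.
With the apex up, the centroid sits 2h/3 = 2 × 2.69/3 = 1.79333 m below the apex, so y_c = 6.1 + 1.79333 = 7.89333 m and h_c = 7.89333 × 0.974761 = 7.69411 m.
A = ½ × 0.964 × 2.69 = 1.29658 m².
Resultant F = γ·h_c·A = 10.84005 × 7.69411 × 1.29658 = 108.141 kN.

F ≈ 108.1 kN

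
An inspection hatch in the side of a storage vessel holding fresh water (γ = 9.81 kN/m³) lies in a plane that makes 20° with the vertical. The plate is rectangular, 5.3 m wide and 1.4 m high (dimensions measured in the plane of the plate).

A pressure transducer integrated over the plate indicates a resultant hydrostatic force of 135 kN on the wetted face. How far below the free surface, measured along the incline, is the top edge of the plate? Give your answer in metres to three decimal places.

y_top ≈ 1.274 m

γ = 9.81 kN/m³.
A = 5.3 × 1.4 = 7.42 m².
From F = γ·h_c·A, the centroid depth is h_c = 135/(9.81 × 7.42) = 1.85465 m.
The plate makes 20° with the vertical, i.e. θ = 90° − 20° = 70° to the horizontal. Measuring y along the incline from the free-surface line, vertical depth h = y·sinθ with sinθ = 0.939693.
Along the incline, y_c = h_c/sinθ = 1.85465/0.939693 = 1.97368 m.
The centroid lies 1.4/2 = 0.7 m below the top edge, so the top edge sits at y_top = 1.97368 − 0.7 = 1.27368 m along the incline.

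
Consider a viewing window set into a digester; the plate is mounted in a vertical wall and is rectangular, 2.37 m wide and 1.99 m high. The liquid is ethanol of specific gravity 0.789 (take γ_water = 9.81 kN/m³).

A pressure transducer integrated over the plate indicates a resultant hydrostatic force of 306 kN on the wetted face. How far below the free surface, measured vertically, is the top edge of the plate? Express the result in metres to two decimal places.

d_top ≈ 7.39 m

γ = 0.789 × 9.81 = 7.74009 kN/m³.
A = 2.37 × 1.99 = 4.7163 m².
From F = γ·h_c·A, the centroid depth is h_c = 306/(7.74009 × 4.7163) = 8.38251 m.
The centroid lies 1.99/2 = 0.995 m below the top edge, so the top edge sits at h_top = 8.38251 − 0.995 = 7.38751 m below the surface.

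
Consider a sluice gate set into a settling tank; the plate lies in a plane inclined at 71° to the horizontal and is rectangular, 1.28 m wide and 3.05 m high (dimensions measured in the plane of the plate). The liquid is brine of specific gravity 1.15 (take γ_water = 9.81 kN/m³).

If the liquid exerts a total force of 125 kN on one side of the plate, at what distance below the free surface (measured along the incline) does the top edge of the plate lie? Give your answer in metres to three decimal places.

y_top ≈ 1.477 m

γ = 1.15 × 9.81 = 11.2815 kN/m³.
A = 1.28 × 3.05 = 3.904 m².
From F = γ·h_c·A, the centroid depth is h_c = 125/(11.2815 × 3.904) = 2.83814 m.
Let θ = 71° be the plate's angle to the horizontal; measure y along the incline from where the plane meets the free surface. Vertical depth h = y·sinθ with sinθ = 0.945519.
Along the incline, y_c = h_c/sinθ = 2.83814/0.945519 = 3.00167 m.
The centroid lies 3.05/2 = 1.525 m below the top edge, so the top edge sits at y_top = 3.00167 − 1.525 = 1.47667 m along the incline.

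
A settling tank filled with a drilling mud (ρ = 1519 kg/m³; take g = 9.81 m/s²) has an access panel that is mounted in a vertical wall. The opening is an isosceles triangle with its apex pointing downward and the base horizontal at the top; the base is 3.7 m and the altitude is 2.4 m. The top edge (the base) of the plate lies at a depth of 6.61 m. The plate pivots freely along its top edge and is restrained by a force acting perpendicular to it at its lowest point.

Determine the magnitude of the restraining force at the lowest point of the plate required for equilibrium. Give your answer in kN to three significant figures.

P ≈ 172 kN

γ = ρg = 1519 × 9.81 / 1000 = 14.90139 kN/m³.
With the apex down, the centroid sits h/3 = 2.4/3 = 0.8 m below the base (the top edge), so the centroid depth is h_c = 6.61 + 0.8 = 7.41 m.
A = ½ × 3.7 × 2.4 = 4.44 m².
Resultant F = γ·h_c·A = 14.90139 × 7.41 × 4.44 = 490.262 kN.
I_c = b·h³/36 = 3.7 × 2.4³/36 = 1.4208 m⁴.
Centre of pressure: y_p = y_c + I_c/(y_c·A) = 7.41 + 1.4208/(7.41 × 4.44) = 7.41 + 0.0431849 = 7.45318 m along the plane.
The resultant acts 0.8 + 0.0431849 = 0.843185 m (along the plate) below the hinge at the top edge, so the moment about the hinge is M = F × 0.843185 = 490.262 × 0.843185 = 413.382 kN·m.
A normal force at the bottom, 2.4 m from the hinge, must supply this moment: P = 413.382/2.4 = 172.243 kN.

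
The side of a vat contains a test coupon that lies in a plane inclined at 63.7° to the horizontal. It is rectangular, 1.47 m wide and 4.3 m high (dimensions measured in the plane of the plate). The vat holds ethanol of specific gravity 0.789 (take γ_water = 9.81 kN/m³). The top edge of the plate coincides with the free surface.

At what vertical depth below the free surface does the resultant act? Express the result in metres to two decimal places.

γ = 0.789 × 9.81 = 7.74009 kN/m³.
Let θ = 63.7° be the plate's angle to the horizontal; measure y along the incline from where the plane meets the free surface. Vertical depth h = y·sinθ with sinθ = 0.896486.
The centroid lies 4.3/2 = 2.15 m below the top edge, so y_c = 2.15 m and h_c = 2.15 × 0.896486 = 1.92744 m.
A = 1.47 × 4.3 = 6.321 m².
Resultant F = γ·h_c·A = 7.74009 × 1.92744 × 6.321 = 94.3002 kN.
I_c = b·h³/12 = 1.47 × 4.3³/12 = 9.73961 m⁴.
Centre of pressure: y_p = y_c + I_c/(y_c·A) = 2.15 + 9.73961/(2.15 × 6.321) = 2.15 + 0.716667 = 2.86667 m along the plane.
Vertically, h_p = y_p·sinθ = 2.86667 × 0.896486 = 2.56993 m.

h_p = 2.57 m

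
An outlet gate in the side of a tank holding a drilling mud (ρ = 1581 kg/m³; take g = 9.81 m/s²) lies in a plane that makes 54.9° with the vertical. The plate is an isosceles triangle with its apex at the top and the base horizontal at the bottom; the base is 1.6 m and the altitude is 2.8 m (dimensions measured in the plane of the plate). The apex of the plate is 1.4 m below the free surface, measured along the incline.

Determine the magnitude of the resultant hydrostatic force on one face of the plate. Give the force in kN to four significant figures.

F ≈ 65.26 kN

γ = ρg = 1581 × 9.81 / 1000 = 15.50961 kN/m³.
The plate makes 54.9° with the vertical, i.e. θ = 90° − 54.9° = 35.1° to the horizontal. Measuring y along the incline from the free-surface line, vertical depth h = y·sinθ with sinθ = 0.575005.
With the apex up, the centroid sits 2h/3 = 2 × 2.8/3 = 1.86667 m below the apex, so y_c = 1.4 + 1.86667 = 3.26667 m and h_c = 3.26667 × 0.575005 = 1.87835 m.
A = ½ × 1.6 × 2.8 = 2.24 m².
Resultant F = γ·h_c·A = 15.50961 × 1.87835 × 2.24 = 65.2567 kN.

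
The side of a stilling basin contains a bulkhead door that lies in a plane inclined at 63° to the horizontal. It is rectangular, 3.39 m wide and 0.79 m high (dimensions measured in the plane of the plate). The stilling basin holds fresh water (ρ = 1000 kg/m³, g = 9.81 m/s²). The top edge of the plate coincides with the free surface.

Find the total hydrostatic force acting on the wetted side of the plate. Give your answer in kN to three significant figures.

γ = ρg = 1000 × 9.81 = 9810 N/m³ = 9.81 kN/m³.
Let θ = 63° be the plate's angle to the horizontal; measure y along the incline from where the plane meets the free surface. Vertical depth h = y·sinθ with sinθ = 0.891007.
The centroid lies 0.79/2 = 0.395 m below the top edge, so y_c = 0.395 m and h_c = 0.395 × 0.891007 = 0.351948 m.
A = 3.39 × 0.79 = 2.6781 m².
Resultant F = γ·h_c·A = 9.81 × 0.351948 × 2.6781 = 9.24643 kN.

F ≈ 9.25 kN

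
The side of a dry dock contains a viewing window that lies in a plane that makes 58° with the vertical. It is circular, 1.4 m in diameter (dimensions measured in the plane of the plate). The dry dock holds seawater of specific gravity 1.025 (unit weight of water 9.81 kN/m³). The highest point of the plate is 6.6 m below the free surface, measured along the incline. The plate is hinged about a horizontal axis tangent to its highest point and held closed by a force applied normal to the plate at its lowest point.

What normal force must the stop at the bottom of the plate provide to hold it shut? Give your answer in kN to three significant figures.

γ = 1.025 × 9.81 = 10.05525 kN/m³.
The plate makes 58° with the vertical, i.e. θ = 90° − 58° = 32° to the horizontal. Measuring y along the incline from the free-surface line, vertical depth h = y·sinθ with sinθ = 0.529919.
The centroid is at the centre, 0.7 m below the top of the plate, so y_c = 6.6 + 0.7 = 7.3 m and h_c = 7.3 × 0.529919 = 3.86841 m.
A = π(0.7)² = 1.53938 m².
Resultant F = γ·h_c·A = 10.05525 × 3.86841 × 1.53938 = 59.8785 kN.
I_c = πr⁴/4 = π × 0.7⁴/4 = 0.188574 m⁴.
Centre of pressure: y_p = y_c + I_c/(y_c·A) = 7.3 + 0.188574/(7.3 × 1.53938) = 7.3 + 0.0167808 = 7.31678 m along the plane.
The resultant acts 0.7 + 0.0167808 = 0.716781 m (along the plate) below the hinge at the top edge, so the moment about the hinge is M = F × 0.716781 = 59.8785 × 0.716781 = 42.9198 kN·m.
A normal force at the bottom, 1.4 m from the hinge, must supply this moment: P = 42.9198/1.4 = 30.657 kN.

P ≈ 30.7 kN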